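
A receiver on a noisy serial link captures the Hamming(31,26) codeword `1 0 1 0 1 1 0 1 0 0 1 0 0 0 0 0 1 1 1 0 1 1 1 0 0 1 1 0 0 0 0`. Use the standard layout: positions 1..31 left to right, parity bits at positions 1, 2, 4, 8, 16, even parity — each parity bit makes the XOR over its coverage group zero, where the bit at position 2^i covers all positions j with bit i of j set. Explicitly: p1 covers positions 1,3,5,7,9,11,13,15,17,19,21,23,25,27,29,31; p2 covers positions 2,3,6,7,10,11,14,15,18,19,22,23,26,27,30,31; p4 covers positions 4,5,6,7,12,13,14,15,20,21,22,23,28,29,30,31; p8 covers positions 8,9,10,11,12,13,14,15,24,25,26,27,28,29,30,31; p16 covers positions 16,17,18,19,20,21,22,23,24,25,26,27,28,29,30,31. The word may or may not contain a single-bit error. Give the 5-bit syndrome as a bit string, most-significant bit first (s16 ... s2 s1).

s1: b1⊕b3⊕b5⊕b7⊕b9⊕b11⊕b13⊕b15⊕b17⊕b19⊕b21⊕b23⊕b25⊕b27⊕b29⊕b31 = 1⊕1⊕1⊕0⊕0⊕1⊕0⊕0⊕1⊕1⊕1⊕1⊕0⊕1⊕0⊕0 = 1
s2: b2⊕b3⊕b6⊕b7⊕b10⊕b11⊕b14⊕b15⊕b18⊕b19⊕b22⊕b23⊕b26⊕b27⊕b30⊕b31 = 0⊕1⊕1⊕0⊕0⊕1⊕0⊕0⊕1⊕1⊕1⊕1⊕1⊕1⊕0⊕0 = 1
s4: b4⊕b5⊕b6⊕b7⊕b12⊕b13⊕b14⊕b15⊕b20⊕b21⊕b22⊕b23⊕b28⊕b29⊕b30⊕b31 = 0⊕1⊕1⊕0⊕0⊕0⊕0⊕0⊕0⊕1⊕1⊕1⊕0⊕0⊕0⊕0 = 1
s8: b8⊕b9⊕b10⊕b11⊕b12⊕b13⊕b14⊕b15⊕b24⊕b25⊕b26⊕b27⊕b28⊕b29⊕b30⊕b31 = 1⊕0⊕0⊕1⊕0⊕0⊕0⊕0⊕0⊕0⊕1⊕1⊕0⊕0⊕0⊕0 = 0
s16: b16⊕b17⊕b18⊕b19⊕b20⊕b21⊕b22⊕b23⊕b24⊕b25⊕b26⊕b27⊕b28⊕b29⊕b30⊕b31 = 0⊕1⊕1⊕1⊕0⊕1⊕1⊕1⊕0⊕0⊕1⊕1⊕0⊕0⊕0⊕0 = 0
Syndrome (s16...s1) = 00111 → position 7.

00111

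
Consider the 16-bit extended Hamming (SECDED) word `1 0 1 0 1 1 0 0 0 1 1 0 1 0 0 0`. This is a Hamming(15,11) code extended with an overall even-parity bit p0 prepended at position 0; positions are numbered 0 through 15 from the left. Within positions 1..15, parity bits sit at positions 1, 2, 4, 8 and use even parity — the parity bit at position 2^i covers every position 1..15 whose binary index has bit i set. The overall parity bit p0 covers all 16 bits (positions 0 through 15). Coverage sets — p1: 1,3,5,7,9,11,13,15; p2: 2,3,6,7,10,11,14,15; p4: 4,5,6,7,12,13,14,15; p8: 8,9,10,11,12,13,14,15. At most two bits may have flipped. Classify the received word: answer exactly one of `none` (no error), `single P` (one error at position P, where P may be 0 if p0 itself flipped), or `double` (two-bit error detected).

s1: b1⊕b3⊕b5⊕b7⊕b9⊕b11⊕b13⊕b15 = 0⊕0⊕1⊕0⊕1⊕0⊕0⊕0 = 0
s2: b2⊕b3⊕b6⊕b7⊕b10⊕b11⊕b14⊕b15 = 1⊕0⊕0⊕0⊕1⊕0⊕0⊕0 = 0
s4: b4⊕b5⊕b6⊕b7⊕b12⊕b13⊕b14⊕b15 = 1⊕1⊕0⊕0⊕1⊕0⊕0⊕0 = 1
s8: b8⊕b9⊕b10⊕b11⊕b12⊕b13⊕b14⊕b15 = 0⊕1⊕1⊕0⊕1⊕0⊕0⊕0 = 1
Syndrome (s8...s1) = 1100 → position 12.
Overall parity (XOR of all 16 bits, including p0): 1⊕0⊕1⊕0⊕1⊕1⊕0⊕0⊕0⊕1⊕1⊕0⊕1⊕0⊕0⊕0 = 1
Overall=1, syndrome position=12 → single-bit error at position 12.

single 12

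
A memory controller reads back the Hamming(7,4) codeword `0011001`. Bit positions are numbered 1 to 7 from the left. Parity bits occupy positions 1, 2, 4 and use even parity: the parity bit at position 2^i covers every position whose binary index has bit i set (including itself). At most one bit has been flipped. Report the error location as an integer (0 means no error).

s1: b1⊕b3⊕b5⊕b7 = 0⊕1⊕0⊕1 = 0
s2: b2⊕b3⊕b6⊕b7 = 0⊕1⊕0⊕1 = 0
s4: b4⊕b5⊕b6⊕b7 = 1⊕0⊕0⊕1 = 0
Syndrome (s4...s1) = 000 → position 0 (no error).

0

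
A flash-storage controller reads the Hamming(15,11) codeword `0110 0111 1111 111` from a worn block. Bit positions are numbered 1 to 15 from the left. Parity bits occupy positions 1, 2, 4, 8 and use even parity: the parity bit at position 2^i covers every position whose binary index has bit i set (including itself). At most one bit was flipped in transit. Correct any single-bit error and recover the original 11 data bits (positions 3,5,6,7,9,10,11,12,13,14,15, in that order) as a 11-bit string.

10111111111

s1: b1⊕b3⊕b5⊕b7⊕b9⊕b11⊕b13⊕b15 = 0⊕1⊕0⊕1⊕1⊕1⊕1⊕1 = 0
s2: b2⊕b3⊕b6⊕b7⊕b10⊕b11⊕b14⊕b15 = 1⊕1⊕1⊕1⊕1⊕1⊕1⊕1 = 0
s4: b4⊕b5⊕b6⊕b7⊕b12⊕b13⊕b14⊕b15 = 0⊕0⊕1⊕1⊕1⊕1⊕1⊕1 = 0
s8: b8⊕b9⊕b10⊕b11⊕b12⊕b13⊕b14⊕b15 = 1⊕1⊕1⊕1⊕1⊕1⊕1⊕1 = 0
Syndrome (s8...s1) = 0000 → position 0 (no error).
No correction needed.
Data bits at positions 3,5,6,7,9,10,11,12,13,14,15: 10111111111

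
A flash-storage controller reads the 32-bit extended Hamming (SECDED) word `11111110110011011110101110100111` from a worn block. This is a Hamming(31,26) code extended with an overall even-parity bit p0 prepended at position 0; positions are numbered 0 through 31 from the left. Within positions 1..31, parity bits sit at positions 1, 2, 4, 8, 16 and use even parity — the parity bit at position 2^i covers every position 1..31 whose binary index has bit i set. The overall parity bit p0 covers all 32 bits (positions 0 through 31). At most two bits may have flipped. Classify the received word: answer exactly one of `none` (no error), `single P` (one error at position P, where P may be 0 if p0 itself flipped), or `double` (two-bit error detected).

single 16

s1: b1⊕b3⊕b5⊕b7⊕b9⊕b11⊕b13⊕b15⊕b17⊕b19⊕b21⊕b23⊕b25⊕b27⊕b29⊕b31 = 1⊕1⊕1⊕0⊕1⊕0⊕1⊕1⊕1⊕0⊕0⊕1⊕0⊕0⊕1⊕1 = 0
s2: b2⊕b3⊕b6⊕b7⊕b10⊕b11⊕b14⊕b15⊕b18⊕b19⊕b22⊕b23⊕b26⊕b27⊕b30⊕b31 = 1⊕1⊕1⊕0⊕0⊕0⊕0⊕1⊕1⊕0⊕1⊕1⊕1⊕0⊕1⊕1 = 0
s4: b4⊕b5⊕b6⊕b7⊕b12⊕b13⊕b14⊕b15⊕b20⊕b21⊕b22⊕b23⊕b28⊕b29⊕b30⊕b31 = 1⊕1⊕1⊕0⊕1⊕1⊕0⊕1⊕1⊕0⊕1⊕1⊕0⊕1⊕1⊕1 = 0
s8: b8⊕b9⊕b10⊕b11⊕b12⊕b13⊕b14⊕b15⊕b24⊕b25⊕b26⊕b27⊕b28⊕b29⊕b30⊕b31 = 1⊕1⊕0⊕0⊕1⊕1⊕0⊕1⊕1⊕0⊕1⊕0⊕0⊕1⊕1⊕1 = 0
s16: b16⊕b17⊕b18⊕b19⊕b20⊕b21⊕b22⊕b23⊕b24⊕b25⊕b26⊕b27⊕b28⊕b29⊕b30⊕b31 = 1⊕1⊕1⊕0⊕1⊕0⊕1⊕1⊕1⊕0⊕1⊕0⊕0⊕1⊕1⊕1 = 1
Syndrome (s16...s1) = 10000 → position 16.
Overall parity (XOR of all 32 bits, including p0): 1⊕1⊕1⊕1⊕1⊕1⊕1⊕0⊕1⊕1⊕0⊕0⊕1⊕1⊕0⊕1⊕1⊕1⊕1⊕0⊕1⊕0⊕1⊕1⊕1⊕0⊕1⊕0⊕0⊕1⊕1⊕1 = 1
Overall=1, syndrome position=16 → single-bit error at position 16.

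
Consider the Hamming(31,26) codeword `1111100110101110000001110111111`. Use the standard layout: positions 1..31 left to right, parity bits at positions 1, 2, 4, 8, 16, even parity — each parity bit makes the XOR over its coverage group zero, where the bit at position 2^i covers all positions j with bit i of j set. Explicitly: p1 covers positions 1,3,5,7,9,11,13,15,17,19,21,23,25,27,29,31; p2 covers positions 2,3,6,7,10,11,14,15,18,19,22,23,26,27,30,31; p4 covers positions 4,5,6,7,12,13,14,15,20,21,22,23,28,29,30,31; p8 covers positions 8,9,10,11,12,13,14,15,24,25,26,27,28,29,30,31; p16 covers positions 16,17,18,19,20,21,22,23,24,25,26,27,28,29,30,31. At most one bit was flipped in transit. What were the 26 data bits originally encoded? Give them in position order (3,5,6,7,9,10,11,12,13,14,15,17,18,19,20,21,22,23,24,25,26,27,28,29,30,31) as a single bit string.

11001010111000001110111110

s1: b1⊕b3⊕b5⊕b7⊕b9⊕b11⊕b13⊕b15⊕b17⊕b19⊕b21⊕b23⊕b25⊕b27⊕b29⊕b31 = 1⊕1⊕1⊕0⊕1⊕1⊕1⊕1⊕0⊕0⊕0⊕1⊕0⊕1⊕1⊕1 = 1
s2: b2⊕b3⊕b6⊕b7⊕b10⊕b11⊕b14⊕b15⊕b18⊕b19⊕b22⊕b23⊕b26⊕b27⊕b30⊕b31 = 1⊕1⊕0⊕0⊕0⊕1⊕1⊕1⊕0⊕0⊕1⊕1⊕1⊕1⊕1⊕1 = 1
s4: b4⊕b5⊕b6⊕b7⊕b12⊕b13⊕b14⊕b15⊕b20⊕b21⊕b22⊕b23⊕b28⊕b29⊕b30⊕b31 = 1⊕1⊕0⊕0⊕0⊕1⊕1⊕1⊕0⊕0⊕1⊕1⊕1⊕1⊕1⊕1 = 1
s8: b8⊕b9⊕b10⊕b11⊕b12⊕b13⊕b14⊕b15⊕b24⊕b25⊕b26⊕b27⊕b28⊕b29⊕b30⊕b31 = 1⊕1⊕0⊕1⊕0⊕1⊕1⊕1⊕1⊕0⊕1⊕1⊕1⊕1⊕1⊕1 = 1
s16: b16⊕b17⊕b18⊕b19⊕b20⊕b21⊕b22⊕b23⊕b24⊕b25⊕b26⊕b27⊕b28⊕b29⊕b30⊕b31 = 0⊕0⊕0⊕0⊕0⊕0⊕1⊕1⊕1⊕0⊕1⊕1⊕1⊕1⊕1⊕1 = 1
Syndrome (s16...s1) = 11111 → position 31.
Flip bit 31: corrected codeword = 1111100110101110000001110111110
Data bits at positions 3,5,6,7,9,10,11,12,13,14,15,17,18,19,20,21,22,23,24,25,26,27,28,29,30,31: 11001010111000001110111110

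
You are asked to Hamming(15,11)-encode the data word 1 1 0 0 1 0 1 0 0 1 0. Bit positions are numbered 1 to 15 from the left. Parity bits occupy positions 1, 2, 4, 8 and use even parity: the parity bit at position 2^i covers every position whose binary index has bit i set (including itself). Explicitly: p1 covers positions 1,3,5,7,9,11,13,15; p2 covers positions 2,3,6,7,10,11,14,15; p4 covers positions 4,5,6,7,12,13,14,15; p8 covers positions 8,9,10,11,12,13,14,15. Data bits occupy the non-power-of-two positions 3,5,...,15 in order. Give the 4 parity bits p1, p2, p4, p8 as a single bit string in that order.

Place data bits at non-power-of-two positions: b3=1, b5=1, b6=0, b7=0, b9=1, b10=0, b11=1, b12=0, b13=0, b14=1, b15=0.
p1 = XOR of data positions {3,5,7,9,11,13,15} = 1⊕1⊕0⊕1⊕1⊕0⊕0 = 0
p2 = XOR of data positions {3,6,7,10,11,14,15} = 1⊕0⊕0⊕0⊕1⊕1⊕0 = 1
p4 = XOR of data positions {5,6,7,12,13,14,15} = 1⊕0⊕0⊕0⊕0⊕1⊕0 = 0
p8 = XOR of data positions {9,10,11,12,13,14,15} = 1⊕0⊕1⊕0⊕0⊕1⊕0 = 1
Parity bits p1,p2,p4,p8 = 0101

0101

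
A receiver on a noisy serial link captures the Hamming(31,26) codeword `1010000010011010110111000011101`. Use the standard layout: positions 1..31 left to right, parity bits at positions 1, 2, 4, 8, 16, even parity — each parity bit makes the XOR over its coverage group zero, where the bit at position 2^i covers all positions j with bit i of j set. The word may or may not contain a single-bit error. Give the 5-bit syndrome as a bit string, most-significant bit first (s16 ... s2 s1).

10100

s1: b1⊕b3⊕b5⊕b7⊕b9⊕b11⊕b13⊕b15⊕b17⊕b19⊕b21⊕b23⊕b25⊕b27⊕b29⊕b31 = 1⊕1⊕0⊕0⊕1⊕0⊕1⊕1⊕1⊕0⊕1⊕0⊕0⊕1⊕1⊕1 = 0
s2: b2⊕b3⊕b6⊕b7⊕b10⊕b11⊕b14⊕b15⊕b18⊕b19⊕b22⊕b23⊕b26⊕b27⊕b30⊕b31 = 0⊕1⊕0⊕0⊕0⊕0⊕0⊕1⊕1⊕0⊕1⊕0⊕0⊕1⊕0⊕1 = 0
s4: b4⊕b5⊕b6⊕b7⊕b12⊕b13⊕b14⊕b15⊕b20⊕b21⊕b22⊕b23⊕b28⊕b29⊕b30⊕b31 = 0⊕0⊕0⊕0⊕1⊕1⊕0⊕1⊕1⊕1⊕1⊕0⊕1⊕1⊕0⊕1 = 1
s8: b8⊕b9⊕b10⊕b11⊕b12⊕b13⊕b14⊕b15⊕b24⊕b25⊕b26⊕b27⊕b28⊕b29⊕b30⊕b31 = 0⊕1⊕0⊕0⊕1⊕1⊕0⊕1⊕0⊕0⊕0⊕1⊕1⊕1⊕0⊕1 = 0
s16: b16⊕b17⊕b18⊕b19⊕b20⊕b21⊕b22⊕b23⊕b24⊕b25⊕b26⊕b27⊕b28⊕b29⊕b30⊕b31 = 0⊕1⊕1⊕0⊕1⊕1⊕1⊕0⊕0⊕0⊕0⊕1⊕1⊕1⊕0⊕1 = 1
Syndrome (s16...s1) = 10100 → position 20.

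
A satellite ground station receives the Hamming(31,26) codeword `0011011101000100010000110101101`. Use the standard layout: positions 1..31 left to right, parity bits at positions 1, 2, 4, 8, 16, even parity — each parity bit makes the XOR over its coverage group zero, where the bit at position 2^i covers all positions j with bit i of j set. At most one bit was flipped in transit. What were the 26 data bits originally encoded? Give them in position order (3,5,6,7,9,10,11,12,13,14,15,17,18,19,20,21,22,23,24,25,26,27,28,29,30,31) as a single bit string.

10110100010011000110101101

s1: b1⊕b3⊕b5⊕b7⊕b9⊕b11⊕b13⊕b15⊕b17⊕b19⊕b21⊕b23⊕b25⊕b27⊕b29⊕b31 = 0⊕1⊕0⊕1⊕0⊕0⊕0⊕0⊕0⊕0⊕0⊕1⊕0⊕0⊕1⊕1 = 1
s2: b2⊕b3⊕b6⊕b7⊕b10⊕b11⊕b14⊕b15⊕b18⊕b19⊕b22⊕b23⊕b26⊕b27⊕b30⊕b31 = 0⊕1⊕1⊕1⊕1⊕0⊕1⊕0⊕1⊕0⊕0⊕1⊕1⊕0⊕0⊕1 = 1
s4: b4⊕b5⊕b6⊕b7⊕b12⊕b13⊕b14⊕b15⊕b20⊕b21⊕b22⊕b23⊕b28⊕b29⊕b30⊕b31 = 1⊕0⊕1⊕1⊕0⊕0⊕1⊕0⊕0⊕0⊕0⊕1⊕1⊕1⊕0⊕1 = 0
s8: b8⊕b9⊕b10⊕b11⊕b12⊕b13⊕b14⊕b15⊕b24⊕b25⊕b26⊕b27⊕b28⊕b29⊕b30⊕b31 = 1⊕0⊕1⊕0⊕0⊕0⊕1⊕0⊕1⊕0⊕1⊕0⊕1⊕1⊕0⊕1 = 0
s16: b16⊕b17⊕b18⊕b19⊕b20⊕b21⊕b22⊕b23⊕b24⊕b25⊕b26⊕b27⊕b28⊕b29⊕b30⊕b31 = 0⊕0⊕1⊕0⊕0⊕0⊕0⊕1⊕1⊕0⊕1⊕0⊕1⊕1⊕0⊕1 = 1
Syndrome (s16...s1) = 10011 → position 19.
Flip bit 19: corrected codeword = 0011011101000100011000110101101
Data bits at positions 3,5,6,7,9,10,11,12,13,14,15,17,18,19,20,21,22,23,24,25,26,27,28,29,30,31: 10110100010011000110101101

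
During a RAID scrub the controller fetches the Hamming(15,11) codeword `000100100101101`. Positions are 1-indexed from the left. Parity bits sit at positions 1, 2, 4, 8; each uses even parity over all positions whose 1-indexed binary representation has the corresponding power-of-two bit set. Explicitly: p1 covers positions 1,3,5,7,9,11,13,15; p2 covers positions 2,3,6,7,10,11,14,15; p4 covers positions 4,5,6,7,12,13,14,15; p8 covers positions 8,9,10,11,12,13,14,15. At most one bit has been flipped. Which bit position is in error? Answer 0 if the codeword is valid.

7

s1: b1⊕b3⊕b5⊕b7⊕b9⊕b11⊕b13⊕b15 = 0⊕0⊕0⊕1⊕0⊕0⊕1⊕1 = 1
s2: b2⊕b3⊕b6⊕b7⊕b10⊕b11⊕b14⊕b15 = 0⊕0⊕0⊕1⊕1⊕0⊕0⊕1 = 1
s4: b4⊕b5⊕b6⊕b7⊕b12⊕b13⊕b14⊕b15 = 1⊕0⊕0⊕1⊕1⊕1⊕0⊕1 = 1
s8: b8⊕b9⊕b10⊕b11⊕b12⊕b13⊕b14⊕b15 = 0⊕0⊕1⊕0⊕1⊕1⊕0⊕1 = 0
Syndrome (s8...s1) = 0111 → position 7.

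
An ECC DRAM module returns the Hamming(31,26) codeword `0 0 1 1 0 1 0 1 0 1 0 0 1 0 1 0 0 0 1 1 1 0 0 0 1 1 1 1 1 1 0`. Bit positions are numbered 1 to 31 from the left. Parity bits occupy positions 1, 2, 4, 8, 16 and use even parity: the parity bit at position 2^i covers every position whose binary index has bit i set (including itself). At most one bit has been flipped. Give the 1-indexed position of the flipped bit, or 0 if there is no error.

20

s1: b1⊕b3⊕b5⊕b7⊕b9⊕b11⊕b13⊕b15⊕b17⊕b19⊕b21⊕b23⊕b25⊕b27⊕b29⊕b31 = 0⊕1⊕0⊕0⊕0⊕0⊕1⊕1⊕0⊕1⊕1⊕0⊕1⊕1⊕1⊕0 = 0
s2: b2⊕b3⊕b6⊕b7⊕b10⊕b11⊕b14⊕b15⊕b18⊕b19⊕b22⊕b23⊕b26⊕b27⊕b30⊕b31 = 0⊕1⊕1⊕0⊕1⊕0⊕0⊕1⊕0⊕1⊕0⊕0⊕1⊕1⊕1⊕0 = 0
s4: b4⊕b5⊕b6⊕b7⊕b12⊕b13⊕b14⊕b15⊕b20⊕b21⊕b22⊕b23⊕b28⊕b29⊕b30⊕b31 = 1⊕0⊕1⊕0⊕0⊕1⊕0⊕1⊕1⊕1⊕0⊕0⊕1⊕1⊕1⊕0 = 1
s8: b8⊕b9⊕b10⊕b11⊕b12⊕b13⊕b14⊕b15⊕b24⊕b25⊕b26⊕b27⊕b28⊕b29⊕b30⊕b31 = 1⊕0⊕1⊕0⊕0⊕1⊕0⊕1⊕0⊕1⊕1⊕1⊕1⊕1⊕1⊕0 = 0
s16: b16⊕b17⊕b18⊕b19⊕b20⊕b21⊕b22⊕b23⊕b24⊕b25⊕b26⊕b27⊕b28⊕b29⊕b30⊕b31 = 0⊕0⊕0⊕1⊕1⊕1⊕0⊕0⊕0⊕1⊕1⊕1⊕1⊕1⊕1⊕0 = 1
Syndrome (s16...s1) = 10100 → position 20.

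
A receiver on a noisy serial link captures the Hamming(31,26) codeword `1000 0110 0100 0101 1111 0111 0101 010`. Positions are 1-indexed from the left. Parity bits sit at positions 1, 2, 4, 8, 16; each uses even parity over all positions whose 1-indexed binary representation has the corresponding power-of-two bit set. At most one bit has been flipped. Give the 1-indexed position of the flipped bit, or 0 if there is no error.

s1: b1⊕b3⊕b5⊕b7⊕b9⊕b11⊕b13⊕b15⊕b17⊕b19⊕b21⊕b23⊕b25⊕b27⊕b29⊕b31 = 1⊕0⊕0⊕1⊕0⊕0⊕0⊕0⊕1⊕1⊕0⊕1⊕0⊕0⊕0⊕0 = 1
s2: b2⊕b3⊕b6⊕b7⊕b10⊕b11⊕b14⊕b15⊕b18⊕b19⊕b22⊕b23⊕b26⊕b27⊕b30⊕b31 = 0⊕0⊕1⊕1⊕1⊕0⊕1⊕0⊕1⊕1⊕1⊕1⊕1⊕0⊕1⊕0 = 0
s4: b4⊕b5⊕b6⊕b7⊕b12⊕b13⊕b14⊕b15⊕b20⊕b21⊕b22⊕b23⊕b28⊕b29⊕b30⊕b31 = 0⊕0⊕1⊕1⊕0⊕0⊕1⊕0⊕1⊕0⊕1⊕1⊕1⊕0⊕1⊕0 = 0
s8: b8⊕b9⊕b10⊕b11⊕b12⊕b13⊕b14⊕b15⊕b24⊕b25⊕b26⊕b27⊕b28⊕b29⊕b30⊕b31 = 0⊕0⊕1⊕0⊕0⊕0⊕1⊕0⊕1⊕0⊕1⊕0⊕1⊕0⊕1⊕0 = 0
s16: b16⊕b17⊕b18⊕b19⊕b20⊕b21⊕b22⊕b23⊕b24⊕b25⊕b26⊕b27⊕b28⊕b29⊕b30⊕b31 = 1⊕1⊕1⊕1⊕1⊕0⊕1⊕1⊕1⊕0⊕1⊕0⊕1⊕0⊕1⊕0 = 1
Syndrome (s16...s1) = 10001 → position 17.

17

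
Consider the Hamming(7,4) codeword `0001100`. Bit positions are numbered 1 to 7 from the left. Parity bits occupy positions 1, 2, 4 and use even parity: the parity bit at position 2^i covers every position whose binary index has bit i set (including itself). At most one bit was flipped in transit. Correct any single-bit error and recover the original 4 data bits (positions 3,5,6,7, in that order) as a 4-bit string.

0100

s1: b1⊕b3⊕b5⊕b7 = 0⊕0⊕1⊕0 = 1
s2: b2⊕b3⊕b6⊕b7 = 0⊕0⊕0⊕0 = 0
s4: b4⊕b5⊕b6⊕b7 = 1⊕1⊕0⊕0 = 0
Syndrome (s4...s1) = 001 → position 1.
Flip bit 1: corrected codeword = 1001100
Data bits at positions 3,5,6,7: 0100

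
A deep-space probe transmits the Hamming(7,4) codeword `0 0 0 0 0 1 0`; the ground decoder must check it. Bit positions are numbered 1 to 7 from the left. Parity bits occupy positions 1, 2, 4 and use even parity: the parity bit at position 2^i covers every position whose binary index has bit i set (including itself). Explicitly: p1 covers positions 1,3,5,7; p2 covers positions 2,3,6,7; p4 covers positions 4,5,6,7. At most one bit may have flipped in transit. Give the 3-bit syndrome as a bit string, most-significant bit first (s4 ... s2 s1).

110

s1: b1⊕b3⊕b5⊕b7 = 0⊕0⊕0⊕0 = 0
s2: b2⊕b3⊕b6⊕b7 = 0⊕0⊕1⊕0 = 1
s4: b4⊕b5⊕b6⊕b7 = 0⊕0⊕1⊕0 = 1
Syndrome (s4...s1) = 110 → position 6.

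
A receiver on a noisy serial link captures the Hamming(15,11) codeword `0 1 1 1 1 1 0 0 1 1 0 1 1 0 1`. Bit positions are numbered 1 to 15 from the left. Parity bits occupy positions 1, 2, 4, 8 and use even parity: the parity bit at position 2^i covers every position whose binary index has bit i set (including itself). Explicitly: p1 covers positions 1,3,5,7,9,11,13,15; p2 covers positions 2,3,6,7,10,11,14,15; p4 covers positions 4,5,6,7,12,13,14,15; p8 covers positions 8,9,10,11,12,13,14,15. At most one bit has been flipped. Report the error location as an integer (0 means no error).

11

s1: b1⊕b3⊕b5⊕b7⊕b9⊕b11⊕b13⊕b15 = 0⊕1⊕1⊕0⊕1⊕0⊕1⊕1 = 1
s2: b2⊕b3⊕b6⊕b7⊕b10⊕b11⊕b14⊕b15 = 1⊕1⊕1⊕0⊕1⊕0⊕0⊕1 = 1
s4: b4⊕b5⊕b6⊕b7⊕b12⊕b13⊕b14⊕b15 = 1⊕1⊕1⊕0⊕1⊕1⊕0⊕1 = 0
s8: b8⊕b9⊕b10⊕b11⊕b12⊕b13⊕b14⊕b15 = 0⊕1⊕1⊕0⊕1⊕1⊕0⊕1 = 1
Syndrome (s8...s1) = 1011 → position 11.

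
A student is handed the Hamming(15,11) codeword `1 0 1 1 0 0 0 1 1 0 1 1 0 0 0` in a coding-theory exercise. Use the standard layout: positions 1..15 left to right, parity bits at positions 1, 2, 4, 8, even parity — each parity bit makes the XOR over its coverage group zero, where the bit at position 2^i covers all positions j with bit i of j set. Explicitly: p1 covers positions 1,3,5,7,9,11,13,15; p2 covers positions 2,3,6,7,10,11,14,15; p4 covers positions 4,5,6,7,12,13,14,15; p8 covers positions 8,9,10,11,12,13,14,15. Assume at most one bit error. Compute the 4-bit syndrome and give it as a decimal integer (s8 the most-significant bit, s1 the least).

s1: b1⊕b3⊕b5⊕b7⊕b9⊕b11⊕b13⊕b15 = 1⊕1⊕0⊕0⊕1⊕1⊕0⊕0 = 0
s2: b2⊕b3⊕b6⊕b7⊕b10⊕b11⊕b14⊕b15 = 0⊕1⊕0⊕0⊕0⊕1⊕0⊕0 = 0
s4: b4⊕b5⊕b6⊕b7⊕b12⊕b13⊕b14⊕b15 = 1⊕0⊕0⊕0⊕1⊕0⊕0⊕0 = 0
s8: b8⊕b9⊕b10⊕b11⊕b12⊕b13⊕b14⊕b15 = 1⊕1⊕0⊕1⊕1⊕0⊕0⊕0 = 0
Syndrome (s8...s1) = 0000 → position 0 (no error).

0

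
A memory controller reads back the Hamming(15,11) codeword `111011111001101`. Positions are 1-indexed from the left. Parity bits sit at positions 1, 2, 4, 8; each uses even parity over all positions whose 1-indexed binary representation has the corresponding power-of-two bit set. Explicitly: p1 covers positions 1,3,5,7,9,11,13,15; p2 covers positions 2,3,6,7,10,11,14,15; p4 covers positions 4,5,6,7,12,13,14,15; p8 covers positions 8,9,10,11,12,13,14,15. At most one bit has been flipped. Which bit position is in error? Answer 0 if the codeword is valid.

s1: b1⊕b3⊕b5⊕b7⊕b9⊕b11⊕b13⊕b15 = 1⊕1⊕1⊕1⊕1⊕0⊕1⊕1 = 1
s2: b2⊕b3⊕b6⊕b7⊕b10⊕b11⊕b14⊕b15 = 1⊕1⊕1⊕1⊕0⊕0⊕0⊕1 = 1
s4: b4⊕b5⊕b6⊕b7⊕b12⊕b13⊕b14⊕b15 = 0⊕1⊕1⊕1⊕1⊕1⊕0⊕1 = 0
s8: b8⊕b9⊕b10⊕b11⊕b12⊕b13⊕b14⊕b15 = 1⊕1⊕0⊕0⊕1⊕1⊕0⊕1 = 1
Syndrome (s8...s1) = 1011 → position 11.

11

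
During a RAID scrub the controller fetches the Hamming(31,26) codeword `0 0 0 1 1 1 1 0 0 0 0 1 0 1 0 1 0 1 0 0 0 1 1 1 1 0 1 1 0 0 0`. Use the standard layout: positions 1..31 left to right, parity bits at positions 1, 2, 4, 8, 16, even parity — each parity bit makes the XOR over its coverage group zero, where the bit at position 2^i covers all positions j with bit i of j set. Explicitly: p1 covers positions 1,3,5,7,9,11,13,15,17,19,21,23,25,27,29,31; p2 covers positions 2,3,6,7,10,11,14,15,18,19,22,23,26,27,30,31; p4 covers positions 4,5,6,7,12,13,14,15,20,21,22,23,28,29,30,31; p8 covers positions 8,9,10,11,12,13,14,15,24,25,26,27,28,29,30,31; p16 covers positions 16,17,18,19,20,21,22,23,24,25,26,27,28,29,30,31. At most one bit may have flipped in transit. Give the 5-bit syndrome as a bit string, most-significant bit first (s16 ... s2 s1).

00111

s1: b1⊕b3⊕b5⊕b7⊕b9⊕b11⊕b13⊕b15⊕b17⊕b19⊕b21⊕b23⊕b25⊕b27⊕b29⊕b31 = 0⊕0⊕1⊕1⊕0⊕0⊕0⊕0⊕0⊕0⊕0⊕1⊕1⊕1⊕0⊕0 = 1
s2: b2⊕b3⊕b6⊕b7⊕b10⊕b11⊕b14⊕b15⊕b18⊕b19⊕b22⊕b23⊕b26⊕b27⊕b30⊕b31 = 0⊕0⊕1⊕1⊕0⊕0⊕1⊕0⊕1⊕0⊕1⊕1⊕0⊕1⊕0⊕0 = 1
s4: b4⊕b5⊕b6⊕b7⊕b12⊕b13⊕b14⊕b15⊕b20⊕b21⊕b22⊕b23⊕b28⊕b29⊕b30⊕b31 = 1⊕1⊕1⊕1⊕1⊕0⊕1⊕0⊕0⊕0⊕1⊕1⊕1⊕0⊕0⊕0 = 1
s8: b8⊕b9⊕b10⊕b11⊕b12⊕b13⊕b14⊕b15⊕b24⊕b25⊕b26⊕b27⊕b28⊕b29⊕b30⊕b31 = 0⊕0⊕0⊕0⊕1⊕0⊕1⊕0⊕1⊕1⊕0⊕1⊕1⊕0⊕0⊕0 = 0
s16: b16⊕b17⊕b18⊕b19⊕b20⊕b21⊕b22⊕b23⊕b24⊕b25⊕b26⊕b27⊕b28⊕b29⊕b30⊕b31 = 1⊕0⊕1⊕0⊕0⊕0⊕1⊕1⊕1⊕1⊕0⊕1⊕1⊕0⊕0⊕0 = 0
Syndrome (s16...s1) = 00111 → position 7.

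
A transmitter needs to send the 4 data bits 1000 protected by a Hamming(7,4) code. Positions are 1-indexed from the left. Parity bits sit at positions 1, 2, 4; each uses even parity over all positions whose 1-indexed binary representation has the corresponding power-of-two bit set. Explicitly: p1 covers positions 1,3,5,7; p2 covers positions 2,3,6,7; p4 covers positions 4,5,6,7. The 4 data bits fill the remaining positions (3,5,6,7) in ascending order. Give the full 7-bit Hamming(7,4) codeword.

Place data bits at non-power-of-two positions: b3=1, b5=0, b6=0, b7=0.
p1 = XOR of data positions {3,5,7} = 1⊕0⊕0 = 1
p2 = XOR of data positions {3,6,7} = 1⊕0⊕0 = 1
p4 = XOR of data positions {5,6,7} = 0⊕0⊕0 = 0
Codeword b1..b7 = 1110000

1110000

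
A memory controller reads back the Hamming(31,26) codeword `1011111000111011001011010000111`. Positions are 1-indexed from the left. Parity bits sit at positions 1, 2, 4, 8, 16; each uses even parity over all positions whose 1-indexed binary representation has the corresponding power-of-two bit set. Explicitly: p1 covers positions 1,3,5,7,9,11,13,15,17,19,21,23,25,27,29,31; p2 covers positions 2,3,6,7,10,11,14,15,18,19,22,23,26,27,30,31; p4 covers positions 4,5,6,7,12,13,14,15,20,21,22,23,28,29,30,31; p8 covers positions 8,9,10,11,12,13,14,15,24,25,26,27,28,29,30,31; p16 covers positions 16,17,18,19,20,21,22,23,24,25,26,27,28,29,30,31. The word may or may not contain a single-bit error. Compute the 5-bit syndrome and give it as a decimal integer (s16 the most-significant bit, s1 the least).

s1: b1⊕b3⊕b5⊕b7⊕b9⊕b11⊕b13⊕b15⊕b17⊕b19⊕b21⊕b23⊕b25⊕b27⊕b29⊕b31 = 1⊕1⊕1⊕1⊕0⊕1⊕1⊕1⊕0⊕1⊕1⊕0⊕0⊕0⊕1⊕1 = 1
s2: b2⊕b3⊕b6⊕b7⊕b10⊕b11⊕b14⊕b15⊕b18⊕b19⊕b22⊕b23⊕b26⊕b27⊕b30⊕b31 = 0⊕1⊕1⊕1⊕0⊕1⊕0⊕1⊕0⊕1⊕1⊕0⊕0⊕0⊕1⊕1 = 1
s4: b4⊕b5⊕b6⊕b7⊕b12⊕b13⊕b14⊕b15⊕b20⊕b21⊕b22⊕b23⊕b28⊕b29⊕b30⊕b31 = 1⊕1⊕1⊕1⊕1⊕1⊕0⊕1⊕0⊕1⊕1⊕0⊕0⊕1⊕1⊕1 = 0
s8: b8⊕b9⊕b10⊕b11⊕b12⊕b13⊕b14⊕b15⊕b24⊕b25⊕b26⊕b27⊕b28⊕b29⊕b30⊕b31 = 0⊕0⊕0⊕1⊕1⊕1⊕0⊕1⊕1⊕0⊕0⊕0⊕0⊕1⊕1⊕1 = 0
s16: b16⊕b17⊕b18⊕b19⊕b20⊕b21⊕b22⊕b23⊕b24⊕b25⊕b26⊕b27⊕b28⊕b29⊕b30⊕b31 = 1⊕0⊕0⊕1⊕0⊕1⊕1⊕0⊕1⊕0⊕0⊕0⊕0⊕1⊕1⊕1 = 0
Syndrome (s16...s1) = 00011 → position 3.

3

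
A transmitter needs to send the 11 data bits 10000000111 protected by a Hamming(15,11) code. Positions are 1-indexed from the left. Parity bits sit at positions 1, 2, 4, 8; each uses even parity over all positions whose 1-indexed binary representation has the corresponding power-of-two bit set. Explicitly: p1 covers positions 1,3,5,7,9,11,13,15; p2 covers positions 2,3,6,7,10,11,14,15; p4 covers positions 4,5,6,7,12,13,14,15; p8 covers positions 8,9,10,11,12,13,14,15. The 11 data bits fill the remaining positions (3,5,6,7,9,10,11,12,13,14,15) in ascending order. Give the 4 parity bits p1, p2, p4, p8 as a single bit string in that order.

1111

Place data bits at non-power-of-two positions: b3=1, b5=0, b6=0, b7=0, b9=0, b10=0, b11=0, b12=0, b13=1, b14=1, b15=1.
p1 = XOR of data positions {3,5,7,9,11,13,15} = 1⊕0⊕0⊕0⊕0⊕1⊕1 = 1
p2 = XOR of data positions {3,6,7,10,11,14,15} = 1⊕0⊕0⊕0⊕0⊕1⊕1 = 1
p4 = XOR of data positions {5,6,7,12,13,14,15} = 0⊕0⊕0⊕0⊕1⊕1⊕1 = 1
p8 = XOR of data positions {9,10,11,12,13,14,15} = 0⊕0⊕0⊕0⊕1⊕1⊕1 = 1
Parity bits p1,p2,p4,p8 = 1111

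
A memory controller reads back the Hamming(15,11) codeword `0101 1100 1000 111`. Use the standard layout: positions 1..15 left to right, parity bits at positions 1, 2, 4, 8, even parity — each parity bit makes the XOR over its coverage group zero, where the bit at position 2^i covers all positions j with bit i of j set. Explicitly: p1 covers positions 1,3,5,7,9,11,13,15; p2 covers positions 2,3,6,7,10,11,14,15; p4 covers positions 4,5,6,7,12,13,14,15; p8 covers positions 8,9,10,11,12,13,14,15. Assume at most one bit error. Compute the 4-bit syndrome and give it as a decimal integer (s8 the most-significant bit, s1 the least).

0

s1: b1⊕b3⊕b5⊕b7⊕b9⊕b11⊕b13⊕b15 = 0⊕0⊕1⊕0⊕1⊕0⊕1⊕1 = 0
s2: b2⊕b3⊕b6⊕b7⊕b10⊕b11⊕b14⊕b15 = 1⊕0⊕1⊕0⊕0⊕0⊕1⊕1 = 0
s4: b4⊕b5⊕b6⊕b7⊕b12⊕b13⊕b14⊕b15 = 1⊕1⊕1⊕0⊕0⊕1⊕1⊕1 = 0
s8: b8⊕b9⊕b10⊕b11⊕b12⊕b13⊕b14⊕b15 = 0⊕1⊕0⊕0⊕0⊕1⊕1⊕1 = 0
Syndrome (s8...s1) = 0000 → position 0 (no error).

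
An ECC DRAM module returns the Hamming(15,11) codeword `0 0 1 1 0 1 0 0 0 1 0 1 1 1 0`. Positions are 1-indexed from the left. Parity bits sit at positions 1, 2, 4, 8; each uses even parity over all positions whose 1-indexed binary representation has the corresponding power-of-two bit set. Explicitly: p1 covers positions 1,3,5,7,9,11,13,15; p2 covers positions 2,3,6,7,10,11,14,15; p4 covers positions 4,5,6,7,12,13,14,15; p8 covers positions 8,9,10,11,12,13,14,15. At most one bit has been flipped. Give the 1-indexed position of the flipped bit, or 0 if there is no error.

4

s1: b1⊕b3⊕b5⊕b7⊕b9⊕b11⊕b13⊕b15 = 0⊕1⊕0⊕0⊕0⊕0⊕1⊕0 = 0
s2: b2⊕b3⊕b6⊕b7⊕b10⊕b11⊕b14⊕b15 = 0⊕1⊕1⊕0⊕1⊕0⊕1⊕0 = 0
s4: b4⊕b5⊕b6⊕b7⊕b12⊕b13⊕b14⊕b15 = 1⊕0⊕1⊕0⊕1⊕1⊕1⊕0 = 1
s8: b8⊕b9⊕b10⊕b11⊕b12⊕b13⊕b14⊕b15 = 0⊕0⊕1⊕0⊕1⊕1⊕1⊕0 = 0
Syndrome (s8...s1) = 0100 → position 4.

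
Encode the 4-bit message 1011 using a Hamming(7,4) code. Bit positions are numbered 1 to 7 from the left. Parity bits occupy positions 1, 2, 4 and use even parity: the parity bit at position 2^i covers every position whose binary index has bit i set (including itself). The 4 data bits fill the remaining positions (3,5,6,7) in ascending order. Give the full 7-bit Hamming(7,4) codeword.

0110011

Place data bits at non-power-of-two positions: b3=1, b5=0, b6=1, b7=1.
p1 = XOR of data positions {3,5,7} = 1⊕0⊕1 = 0
p2 = XOR of data positions {3,6,7} = 1⊕1⊕1 = 1
p4 = XOR of data positions {5,6,7} = 0⊕1⊕1 = 0
Codeword b1..b7 = 0110011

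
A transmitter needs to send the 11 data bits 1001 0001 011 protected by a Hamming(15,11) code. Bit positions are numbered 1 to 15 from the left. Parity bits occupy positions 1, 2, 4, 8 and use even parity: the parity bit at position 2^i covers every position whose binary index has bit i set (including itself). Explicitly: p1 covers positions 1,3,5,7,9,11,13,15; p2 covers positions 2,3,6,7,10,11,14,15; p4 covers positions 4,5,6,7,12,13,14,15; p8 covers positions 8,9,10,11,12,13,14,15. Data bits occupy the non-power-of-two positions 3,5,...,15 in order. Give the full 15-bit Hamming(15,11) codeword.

101000110001011

Place data bits at non-power-of-two positions: b3=1, b5=0, b6=0, b7=1, b9=0, b10=0, b11=0, b12=1, b13=0, b14=1, b15=1.
p1 = XOR of data positions {3,5,7,9,11,13,15} = 1⊕0⊕1⊕0⊕0⊕0⊕1 = 1
p2 = XOR of data positions {3,6,7,10,11,14,15} = 1⊕0⊕1⊕0⊕0⊕1⊕1 = 0
p4 = XOR of data positions {5,6,7,12,13,14,15} = 0⊕0⊕1⊕1⊕0⊕1⊕1 = 0
p8 = XOR of data positions {9,10,11,12,13,14,15} = 0⊕0⊕0⊕1⊕0⊕1⊕1 = 1
Codeword b1..b15 = 101000110001011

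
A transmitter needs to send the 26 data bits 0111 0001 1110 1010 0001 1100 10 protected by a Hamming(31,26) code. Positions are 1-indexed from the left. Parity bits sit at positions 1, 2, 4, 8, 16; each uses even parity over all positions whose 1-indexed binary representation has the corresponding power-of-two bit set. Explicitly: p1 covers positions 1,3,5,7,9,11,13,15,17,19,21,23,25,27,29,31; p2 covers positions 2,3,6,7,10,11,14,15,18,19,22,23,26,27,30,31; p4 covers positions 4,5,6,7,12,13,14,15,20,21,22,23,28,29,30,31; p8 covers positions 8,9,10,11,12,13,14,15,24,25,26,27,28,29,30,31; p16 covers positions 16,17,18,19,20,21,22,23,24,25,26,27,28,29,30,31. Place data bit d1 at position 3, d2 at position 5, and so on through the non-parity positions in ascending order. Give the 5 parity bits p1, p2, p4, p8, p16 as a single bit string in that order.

Place data bits at non-power-of-two positions: b3=0, b5=1, b6=1, b7=1, b9=0, b10=0, b11=0, b12=1, b13=1, b14=1, b15=1, b17=0, b18=1, b19=0, b20=1, b21=0, b22=0, b23=0, b24=0, b25=1, b26=1, b27=1, b28=0, b29=0, b30=1, b31=0.
p1 = XOR of data positions {3,5,7,9,11,13,15,17,19,21,23,25,27,29,31} = 0⊕1⊕1⊕0⊕0⊕1⊕1⊕0⊕0⊕0⊕0⊕1⊕1⊕0⊕0 = 0
p2 = XOR of data positions {3,6,7,10,11,14,15,18,19,22,23,26,27,30,31} = 0⊕1⊕1⊕0⊕0⊕1⊕1⊕1⊕0⊕0⊕0⊕1⊕1⊕1⊕0 = 0
p4 = XOR of data positions {5,6,7,12,13,14,15,20,21,22,23,28,29,30,31} = 1⊕1⊕1⊕1⊕1⊕1⊕1⊕1⊕0⊕0⊕0⊕0⊕0⊕1⊕0 = 1
p8 = XOR of data positions {9,10,11,12,13,14,15,24,25,26,27,28,29,30,31} = 0⊕0⊕0⊕1⊕1⊕1⊕1⊕0⊕1⊕1⊕1⊕0⊕0⊕1⊕0 = 0
p16 = XOR of data positions {17,18,19,20,21,22,23,24,25,26,27,28,29,30,31} = 0⊕1⊕0⊕1⊕0⊕0⊕0⊕0⊕1⊕1⊕1⊕0⊕0⊕1⊕0 = 0
Parity bits p1,p2,p4,p8,p16 = 00100

00100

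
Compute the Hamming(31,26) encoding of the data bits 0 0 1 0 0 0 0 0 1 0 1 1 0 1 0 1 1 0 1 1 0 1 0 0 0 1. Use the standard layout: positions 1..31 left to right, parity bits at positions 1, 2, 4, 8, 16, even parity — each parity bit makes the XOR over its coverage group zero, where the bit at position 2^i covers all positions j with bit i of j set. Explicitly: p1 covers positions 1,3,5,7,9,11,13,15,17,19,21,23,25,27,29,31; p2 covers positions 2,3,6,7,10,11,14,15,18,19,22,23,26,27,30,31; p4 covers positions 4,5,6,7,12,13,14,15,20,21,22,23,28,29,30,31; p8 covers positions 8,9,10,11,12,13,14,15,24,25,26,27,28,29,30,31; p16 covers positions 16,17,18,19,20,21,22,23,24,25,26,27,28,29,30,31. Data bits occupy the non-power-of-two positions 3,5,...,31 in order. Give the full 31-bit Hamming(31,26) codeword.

Place data bits at non-power-of-two positions: b3=0, b5=0, b6=1, b7=0, b9=0, b10=0, b11=0, b12=0, b13=1, b14=0, b15=1, b17=1, b18=0, b19=1, b20=0, b21=1, b22=1, b23=0, b24=1, b25=1, b26=0, b27=1, b28=0, b29=0, b30=0, b31=1.
p1 = XOR of data positions {3,5,7,9,11,13,15,17,19,21,23,25,27,29,31} = 0⊕0⊕0⊕0⊕0⊕1⊕1⊕1⊕1⊕1⊕0⊕1⊕1⊕0⊕1 = 0
p2 = XOR of data positions {3,6,7,10,11,14,15,18,19,22,23,26,27,30,31} = 0⊕1⊕0⊕0⊕0⊕0⊕1⊕0⊕1⊕1⊕0⊕0⊕1⊕0⊕1 = 0
p4 = XOR of data positions {5,6,7,12,13,14,15,20,21,22,23,28,29,30,31} = 0⊕1⊕0⊕0⊕1⊕0⊕1⊕0⊕1⊕1⊕0⊕0⊕0⊕0⊕1 = 0
p8 = XOR of data positions {9,10,11,12,13,14,15,24,25,26,27,28,29,30,31} = 0⊕0⊕0⊕0⊕1⊕0⊕1⊕1⊕1⊕0⊕1⊕0⊕0⊕0⊕1 = 0
p16 = XOR of data positions {17,18,19,20,21,22,23,24,25,26,27,28,29,30,31} = 1⊕0⊕1⊕0⊕1⊕1⊕0⊕1⊕1⊕0⊕1⊕0⊕0⊕0⊕1 = 0
Codeword b1..b31 = 0000010000001010101011011010001

0000010000001010101011011010001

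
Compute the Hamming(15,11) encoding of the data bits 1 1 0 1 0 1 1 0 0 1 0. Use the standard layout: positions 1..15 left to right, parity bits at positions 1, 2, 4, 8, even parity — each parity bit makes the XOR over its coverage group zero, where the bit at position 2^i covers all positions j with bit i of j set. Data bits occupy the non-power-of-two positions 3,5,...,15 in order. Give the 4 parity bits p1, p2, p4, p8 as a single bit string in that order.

Place data bits at non-power-of-two positions: b3=1, b5=1, b6=0, b7=1, b9=0, b10=1, b11=1, b12=0, b13=0, b14=1, b15=0.
p1 = XOR of data positions {3,5,7,9,11,13,15} = 1⊕1⊕1⊕0⊕1⊕0⊕0 = 0
p2 = XOR of data positions {3,6,7,10,11,14,15} = 1⊕0⊕1⊕1⊕1⊕1⊕0 = 1
p4 = XOR of data positions {5,6,7,12,13,14,15} = 1⊕0⊕1⊕0⊕0⊕1⊕0 = 1
p8 = XOR of data positions {9,10,11,12,13,14,15} = 0⊕1⊕1⊕0⊕0⊕1⊕0 = 1
Parity bits p1,p2,p4,p8 = 0111

0111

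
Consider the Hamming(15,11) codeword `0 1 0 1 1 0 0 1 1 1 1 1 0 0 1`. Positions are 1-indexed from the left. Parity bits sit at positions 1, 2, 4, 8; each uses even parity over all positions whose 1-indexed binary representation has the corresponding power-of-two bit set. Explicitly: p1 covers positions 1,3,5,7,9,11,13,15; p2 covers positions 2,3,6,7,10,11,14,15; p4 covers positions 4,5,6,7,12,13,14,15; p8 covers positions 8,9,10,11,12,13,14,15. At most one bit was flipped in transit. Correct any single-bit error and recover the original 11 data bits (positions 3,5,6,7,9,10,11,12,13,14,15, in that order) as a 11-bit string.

01001111001

s1: b1⊕b3⊕b5⊕b7⊕b9⊕b11⊕b13⊕b15 = 0⊕0⊕1⊕0⊕1⊕1⊕0⊕1 = 0
s2: b2⊕b3⊕b6⊕b7⊕b10⊕b11⊕b14⊕b15 = 1⊕0⊕0⊕0⊕1⊕1⊕0⊕1 = 0
s4: b4⊕b5⊕b6⊕b7⊕b12⊕b13⊕b14⊕b15 = 1⊕1⊕0⊕0⊕1⊕0⊕0⊕1 = 0
s8: b8⊕b9⊕b10⊕b11⊕b12⊕b13⊕b14⊕b15 = 1⊕1⊕1⊕1⊕1⊕0⊕0⊕1 = 0
Syndrome (s8...s1) = 0000 → position 0 (no error).
No correction needed.
Data bits at positions 3,5,6,7,9,10,11,12,13,14,15: 01001111001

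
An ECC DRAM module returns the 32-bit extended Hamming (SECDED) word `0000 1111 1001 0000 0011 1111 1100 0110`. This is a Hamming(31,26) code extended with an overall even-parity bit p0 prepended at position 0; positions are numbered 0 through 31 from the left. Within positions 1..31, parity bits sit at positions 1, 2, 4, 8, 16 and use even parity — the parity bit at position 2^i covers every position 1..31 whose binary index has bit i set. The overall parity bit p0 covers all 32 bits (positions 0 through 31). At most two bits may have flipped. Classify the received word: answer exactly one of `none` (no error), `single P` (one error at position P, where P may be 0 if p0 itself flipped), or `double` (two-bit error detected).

none

s1: b1⊕b3⊕b5⊕b7⊕b9⊕b11⊕b13⊕b15⊕b17⊕b19⊕b21⊕b23⊕b25⊕b27⊕b29⊕b31 = 0⊕0⊕1⊕1⊕0⊕1⊕0⊕0⊕0⊕1⊕1⊕1⊕1⊕0⊕1⊕0 = 0
s2: b2⊕b3⊕b6⊕b7⊕b10⊕b11⊕b14⊕b15⊕b18⊕b19⊕b22⊕b23⊕b26⊕b27⊕b30⊕b31 = 0⊕0⊕1⊕1⊕0⊕1⊕0⊕0⊕1⊕1⊕1⊕1⊕0⊕0⊕1⊕0 = 0
s4: b4⊕b5⊕b6⊕b7⊕b12⊕b13⊕b14⊕b15⊕b20⊕b21⊕b22⊕b23⊕b28⊕b29⊕b30⊕b31 = 1⊕1⊕1⊕1⊕0⊕0⊕0⊕0⊕1⊕1⊕1⊕1⊕0⊕1⊕1⊕0 = 0
s8: b8⊕b9⊕b10⊕b11⊕b12⊕b13⊕b14⊕b15⊕b24⊕b25⊕b26⊕b27⊕b28⊕b29⊕b30⊕b31 = 1⊕0⊕0⊕1⊕0⊕0⊕0⊕0⊕1⊕1⊕0⊕0⊕0⊕1⊕1⊕0 = 0
s16: b16⊕b17⊕b18⊕b19⊕b20⊕b21⊕b22⊕b23⊕b24⊕b25⊕b26⊕b27⊕b28⊕b29⊕b30⊕b31 = 0⊕0⊕1⊕1⊕1⊕1⊕1⊕1⊕1⊕1⊕0⊕0⊕0⊕1⊕1⊕0 = 0
Syndrome (s16...s1) = 00000 → position 0 (no error).
Overall parity (XOR of all 32 bits, including p0): 0⊕0⊕0⊕0⊕1⊕1⊕1⊕1⊕1⊕0⊕0⊕1⊕0⊕0⊕0⊕0⊕0⊕0⊕1⊕1⊕1⊕1⊕1⊕1⊕1⊕1⊕0⊕0⊕0⊕1⊕1⊕0 = 0
Overall=0, syndrome position=0 → no error.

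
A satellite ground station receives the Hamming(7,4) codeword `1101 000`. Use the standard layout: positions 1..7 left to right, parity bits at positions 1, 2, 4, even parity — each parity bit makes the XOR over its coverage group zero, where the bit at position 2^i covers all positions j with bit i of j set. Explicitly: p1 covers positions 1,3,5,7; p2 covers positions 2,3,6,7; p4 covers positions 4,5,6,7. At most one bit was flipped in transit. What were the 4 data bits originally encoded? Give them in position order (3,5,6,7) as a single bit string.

0001

s1: b1⊕b3⊕b5⊕b7 = 1⊕0⊕0⊕0 = 1
s2: b2⊕b3⊕b6⊕b7 = 1⊕0⊕0⊕0 = 1
s4: b4⊕b5⊕b6⊕b7 = 1⊕0⊕0⊕0 = 1
Syndrome (s4...s1) = 111 → position 7.
Flip bit 7: corrected codeword = 1101001
Data bits at positions 3,5,6,7: 0001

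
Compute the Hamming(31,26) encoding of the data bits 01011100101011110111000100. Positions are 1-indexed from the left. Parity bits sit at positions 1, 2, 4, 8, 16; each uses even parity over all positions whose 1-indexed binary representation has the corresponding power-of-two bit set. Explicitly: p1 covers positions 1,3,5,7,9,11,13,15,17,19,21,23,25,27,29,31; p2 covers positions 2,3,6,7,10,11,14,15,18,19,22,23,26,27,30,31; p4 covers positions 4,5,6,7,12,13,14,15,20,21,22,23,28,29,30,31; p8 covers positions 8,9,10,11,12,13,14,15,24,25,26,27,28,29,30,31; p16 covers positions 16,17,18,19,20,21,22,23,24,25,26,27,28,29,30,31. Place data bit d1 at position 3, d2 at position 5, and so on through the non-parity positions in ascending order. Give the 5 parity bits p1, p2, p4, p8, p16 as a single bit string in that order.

00010

Place data bits at non-power-of-two positions: b3=0, b5=1, b6=0, b7=1, b9=1, b10=1, b11=0, b12=0, b13=1, b14=0, b15=1, b17=0, b18=1, b19=1, b20=1, b21=1, b22=0, b23=1, b24=1, b25=1, b26=0, b27=0, b28=0, b29=1, b30=0, b31=0.
p1 = XOR of data positions {3,5,7,9,11,13,15,17,19,21,23,25,27,29,31} = 0⊕1⊕1⊕1⊕0⊕1⊕1⊕0⊕1⊕1⊕1⊕1⊕0⊕1⊕0 = 0
p2 = XOR of data positions {3,6,7,10,11,14,15,18,19,22,23,26,27,30,31} = 0⊕0⊕1⊕1⊕0⊕0⊕1⊕1⊕1⊕0⊕1⊕0⊕0⊕0⊕0 = 0
p4 = XOR of data positions {5,6,7,12,13,14,15,20,21,22,23,28,29,30,31} = 1⊕0⊕1⊕0⊕1⊕0⊕1⊕1⊕1⊕0⊕1⊕0⊕1⊕0⊕0 = 0
p8 = XOR of data positions {9,10,11,12,13,14,15,24,25,26,27,28,29,30,31} = 1⊕1⊕0⊕0⊕1⊕0⊕1⊕1⊕1⊕0⊕0⊕0⊕1⊕0⊕0 = 1
p16 = XOR of data positions {17,18,19,20,21,22,23,24,25,26,27,28,29,30,31} = 0⊕1⊕1⊕1⊕1⊕0⊕1⊕1⊕1⊕0⊕0⊕0⊕1⊕0⊕0 = 0
Parity bits p1,p2,p4,p8,p16 = 00010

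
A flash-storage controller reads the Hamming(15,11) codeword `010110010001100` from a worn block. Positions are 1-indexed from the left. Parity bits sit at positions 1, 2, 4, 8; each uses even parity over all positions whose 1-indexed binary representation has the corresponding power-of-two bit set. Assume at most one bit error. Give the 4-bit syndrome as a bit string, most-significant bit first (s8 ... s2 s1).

s1: b1⊕b3⊕b5⊕b7⊕b9⊕b11⊕b13⊕b15 = 0⊕0⊕1⊕0⊕0⊕0⊕1⊕0 = 0
s2: b2⊕b3⊕b6⊕b7⊕b10⊕b11⊕b14⊕b15 = 1⊕0⊕0⊕0⊕0⊕0⊕0⊕0 = 1
s4: b4⊕b5⊕b6⊕b7⊕b12⊕b13⊕b14⊕b15 = 1⊕1⊕0⊕0⊕1⊕1⊕0⊕0 = 0
s8: b8⊕b9⊕b10⊕b11⊕b12⊕b13⊕b14⊕b15 = 1⊕0⊕0⊕0⊕1⊕1⊕0⊕0 = 1
Syndrome (s8...s1) = 1010 → position 10.

1010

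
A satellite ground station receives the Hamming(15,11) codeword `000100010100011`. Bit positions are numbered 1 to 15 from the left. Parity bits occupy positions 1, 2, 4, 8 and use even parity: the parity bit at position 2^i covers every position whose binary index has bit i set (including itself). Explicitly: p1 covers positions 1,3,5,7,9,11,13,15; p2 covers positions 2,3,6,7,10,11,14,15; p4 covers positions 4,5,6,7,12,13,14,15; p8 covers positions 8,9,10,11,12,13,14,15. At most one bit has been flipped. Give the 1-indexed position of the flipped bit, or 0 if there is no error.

s1: b1⊕b3⊕b5⊕b7⊕b9⊕b11⊕b13⊕b15 = 0⊕0⊕0⊕0⊕0⊕0⊕0⊕1 = 1
s2: b2⊕b3⊕b6⊕b7⊕b10⊕b11⊕b14⊕b15 = 0⊕0⊕0⊕0⊕1⊕0⊕1⊕1 = 1
s4: b4⊕b5⊕b6⊕b7⊕b12⊕b13⊕b14⊕b15 = 1⊕0⊕0⊕0⊕0⊕0⊕1⊕1 = 1
s8: b8⊕b9⊕b10⊕b11⊕b12⊕b13⊕b14⊕b15 = 1⊕0⊕1⊕0⊕0⊕0⊕1⊕1 = 0
Syndrome (s8...s1) = 0111 → position 7.

7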